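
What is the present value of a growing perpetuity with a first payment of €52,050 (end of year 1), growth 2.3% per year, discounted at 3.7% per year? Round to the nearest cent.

€3,717,857.14

PV = PMT / (i − g) = 52050 / (0.037 − 0.023) = 52050 / 0.014000 = 3,717,857.1429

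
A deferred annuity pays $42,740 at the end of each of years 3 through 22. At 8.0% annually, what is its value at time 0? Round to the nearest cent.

Value one period before first payment (t=2): 42740 × [1 − (1+0.08)^(−20)] / 0.08 = 42740 × 9.818147 = 419,627.6202
Discount back 2 years: 419,627.6202 × (1+0.08)^(−2) = 419,627.6202 × 0.857339 = 359,763.0489

$359,763.05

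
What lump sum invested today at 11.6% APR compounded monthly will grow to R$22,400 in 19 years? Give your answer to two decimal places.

Periodic rate i = 0.116/12 = 0.00966667; n = 19 × 12 = 228 periods.
PV = 22,400 / (1 + 0.00966667)^228 = 22,400 / 8.965783 = 2,498.3874

R$2,498.39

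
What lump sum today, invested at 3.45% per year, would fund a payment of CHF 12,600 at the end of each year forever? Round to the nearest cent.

CHF 365,217.39

PV = PMT / i = 12600 / 0.0345 = 365,217.3913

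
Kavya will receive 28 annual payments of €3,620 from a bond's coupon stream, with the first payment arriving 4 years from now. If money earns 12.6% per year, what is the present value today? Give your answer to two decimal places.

PV at t=3 (ordinary 28-year annuity): 3620 × a(28|0.126) = 3620 × 7.650384 = 27,694.3893
Discount back 3 years: 27,694.3893 × (1+0.126)^(−3) = 27,694.3893 × 0.700462 = 19,398.8784

€19,398.88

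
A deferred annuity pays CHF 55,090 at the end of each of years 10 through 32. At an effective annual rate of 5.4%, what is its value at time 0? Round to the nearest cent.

CHF 445,922.71

PV at t=9 (ordinary 23-year annuity): 55090 × a(23|0.054) = 55090 × 12.994283 = 715,855.0476
Discount back 9 years: 715,855.0476 × (1+0.054)^(−9) = 715,855.0476 × 0.622923 = 445,922.7130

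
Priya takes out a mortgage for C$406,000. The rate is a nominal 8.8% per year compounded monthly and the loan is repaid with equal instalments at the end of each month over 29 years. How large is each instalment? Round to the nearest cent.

i = 0.088/12 = 0.00733333 per month; n = 29·12 = 348.
Annuity-PV factor = 125.637998; PMT = 406000 / 125.637998 = 3,231.5064

C$3,231.51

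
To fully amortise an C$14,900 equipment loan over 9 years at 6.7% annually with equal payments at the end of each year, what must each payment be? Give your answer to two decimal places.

PMT = 14900 / ( [1 − (1+0.067)^(−9)] / 0.067 ) = 14900 / 6.599200 = 2,257.8493

C$2,257.85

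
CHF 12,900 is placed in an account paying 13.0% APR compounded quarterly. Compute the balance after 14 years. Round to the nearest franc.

CHF 77,345

With 4 periods per year: i = 0.0325, n = 56.
12,900 × (1+0.0325)^56 = 12,900 × 5.995748 = 77,345.1505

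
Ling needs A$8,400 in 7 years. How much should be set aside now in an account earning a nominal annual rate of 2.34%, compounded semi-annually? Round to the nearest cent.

Periodic rate i = 0.0234/2 = 0.0117; n = 7 × 2 = 14 periods.
Discount factor = (1+0.0117)^(−14) = 0.849719; PV = 8,400 × 0.849719 = 7,137.6424

A$7,137.64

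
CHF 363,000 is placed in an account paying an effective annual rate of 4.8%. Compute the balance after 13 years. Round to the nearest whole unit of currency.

363,000 × (1+0.048)^13 = 363,000 × 1.839487 = 667,733.7064

CHF 667,734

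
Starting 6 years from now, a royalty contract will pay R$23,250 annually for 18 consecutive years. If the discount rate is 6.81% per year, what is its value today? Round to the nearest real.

R$170,569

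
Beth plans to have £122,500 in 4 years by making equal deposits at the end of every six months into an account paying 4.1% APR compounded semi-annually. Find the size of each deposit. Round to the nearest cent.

£14,247.26

Periodic rate i = 0.041/2 = 0.0205; n = 4 × 2 = 8 periods.
FV-annuity factor = 8.598147; PMT = 122500 / 8.598147 = 14,247.2557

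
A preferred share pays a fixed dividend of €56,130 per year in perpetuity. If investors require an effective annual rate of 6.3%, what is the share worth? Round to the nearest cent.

PV = PMT / i = 56130 / 0.063 = 890,952.3810

€890,952.38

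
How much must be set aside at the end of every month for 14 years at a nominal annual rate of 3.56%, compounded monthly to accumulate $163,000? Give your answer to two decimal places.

$749.87

i = 0.0356/12 = 0.00296667 per month; n = 14·12 = 168.
FV-annuity factor = 217.372360; PMT = 163000 / 217.372360 = 749.8653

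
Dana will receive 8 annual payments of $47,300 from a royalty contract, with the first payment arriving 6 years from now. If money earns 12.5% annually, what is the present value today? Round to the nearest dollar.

PV at t=5 (ordinary 8-year annuity): 47300 × a(8|0.125) = 47300 × 4.882045 = 230,920.7406
PV₀ = 230,920.7406 / (1+0.125)^5 = 230,920.7406 / 1.802032 = 128,144.6058

$128,145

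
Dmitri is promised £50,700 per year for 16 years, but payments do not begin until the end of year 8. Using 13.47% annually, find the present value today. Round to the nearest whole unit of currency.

£134,831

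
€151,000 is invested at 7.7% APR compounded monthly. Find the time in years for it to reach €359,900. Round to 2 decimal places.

11.32 years

Periodic rate i = 0.077/12 = 0.00641667.
(1+i)^n = 359900/151000 = 2.38344, so n = ln 2.38344 / ln 1.00642 = 135.7917 months
= 135.7917/12 years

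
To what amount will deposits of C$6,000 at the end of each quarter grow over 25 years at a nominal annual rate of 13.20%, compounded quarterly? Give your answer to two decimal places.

C$4,491,974.70

With 4 periods per year: i = 0.033, n = 100.
FV = PMT · [(1+i)^n − 1] / i = 6000 · 748.662449 = 4,491,974.6963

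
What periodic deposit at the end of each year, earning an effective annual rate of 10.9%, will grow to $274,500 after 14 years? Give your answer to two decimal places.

PMT = 274500 / ( [(1+0.109)^14 − 1] / 0.109 ) = 274500 / 29.875158 = 9,188.2358

$9,188.24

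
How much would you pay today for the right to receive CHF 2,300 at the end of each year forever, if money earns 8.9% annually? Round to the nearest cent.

PV = C/r = 2300/0.089 = 25,842.6966

CHF 25,842.70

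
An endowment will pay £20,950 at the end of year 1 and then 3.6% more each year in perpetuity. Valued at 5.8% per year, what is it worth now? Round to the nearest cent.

£952,272.73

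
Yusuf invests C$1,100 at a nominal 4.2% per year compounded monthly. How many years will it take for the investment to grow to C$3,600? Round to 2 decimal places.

28.28 years

Periodic rate i = 0.042/12 = 0.0035.
n = ln(3600/1100) / ln(1+0.0035) = ln(3.27273) / 0.003494 = 339.3421 months
= 339.3421/12 years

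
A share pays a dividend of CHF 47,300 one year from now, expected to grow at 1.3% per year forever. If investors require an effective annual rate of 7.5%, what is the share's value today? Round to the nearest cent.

PV = PMT / (i − g) = 47300 / (0.075 − 0.013) = 47300 / 0.062000 = 762,903.2258

CHF 762,903.23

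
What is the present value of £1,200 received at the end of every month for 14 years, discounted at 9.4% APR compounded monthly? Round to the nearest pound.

£111,893

i = 0.094/12 = 0.00783333 per month; n = 14·12 = 168.
Annuity factor a(168|0.00783333) = 93.244499; PV = 1200 × 93.244499 = 111,893.3983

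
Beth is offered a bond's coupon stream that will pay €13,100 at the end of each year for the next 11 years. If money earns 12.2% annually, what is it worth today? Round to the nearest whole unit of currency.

PV = 13100 × [1 − (1+0.122)^(−11)] / 0.122 = 13100 × 5.886153 = 77,108.6092

€77,109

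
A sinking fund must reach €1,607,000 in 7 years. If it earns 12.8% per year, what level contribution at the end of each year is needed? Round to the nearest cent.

€155,405.00

PMT = 1.607e+06 / ( [(1+0.128)^7 − 1] / 0.128 ) = 1.607e+06 / 10.340722 = 155,405.0037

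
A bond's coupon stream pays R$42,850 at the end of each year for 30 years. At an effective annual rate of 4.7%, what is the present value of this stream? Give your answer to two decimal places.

Annuity factor a(30|0.047) = 15.912436; PV = 42850 × 15.912436 = 681,847.8884

R$681,847.89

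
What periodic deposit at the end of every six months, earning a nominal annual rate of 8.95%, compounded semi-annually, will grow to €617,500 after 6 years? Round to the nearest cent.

€39,988.94

Periodic rate i = 0.0895/2 = 0.04475; n = 6 × 2 = 12 periods.
FV-annuity factor = 15.441771; PMT = 617500 / 15.441771 = 39,988.9352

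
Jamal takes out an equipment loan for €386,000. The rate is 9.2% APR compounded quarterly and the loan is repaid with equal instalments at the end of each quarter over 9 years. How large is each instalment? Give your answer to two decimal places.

With 4 periods per year: i = 0.023, n = 36.
PMT = 386000 / ( [1 − (1+0.023)^(−36)] / 0.023 ) = 386000 / 24.302644 = 15,883.0457

€15,883.05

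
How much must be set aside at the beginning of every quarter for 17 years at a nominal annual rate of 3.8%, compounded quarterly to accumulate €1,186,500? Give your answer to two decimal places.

€12,377.63

With 4 periods per year: i = 0.0095, n = 68.
FV-annuity factor × (1+i) = 95.858430; PMT = 1.1865e+06 / 95.858430 = 12,377.6282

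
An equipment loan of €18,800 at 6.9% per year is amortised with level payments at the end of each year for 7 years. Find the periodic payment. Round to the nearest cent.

PMT = 18800 / ( [1 − (1+0.069)^(−7)] / 0.069 ) = 18800 / 5.408129 = 3,476.2482

€3,476.25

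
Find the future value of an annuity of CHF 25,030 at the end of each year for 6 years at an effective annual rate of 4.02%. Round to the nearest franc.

CHF 166,107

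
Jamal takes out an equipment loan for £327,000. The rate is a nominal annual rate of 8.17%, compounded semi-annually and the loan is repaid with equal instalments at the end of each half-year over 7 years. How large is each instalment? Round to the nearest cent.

Periodic rate i = 0.0817/2 = 0.04085; n = 7 × 2 = 14 periods.
PMT = 327000 / ( [1 − (1+0.04085)^(−14)] / 0.04085 ) = 327000 / 10.504094 = 31,130.7193

£31,130.72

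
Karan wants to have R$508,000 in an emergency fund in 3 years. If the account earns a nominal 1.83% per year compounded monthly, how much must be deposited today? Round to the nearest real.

R$480,883

With 12 periods per year: i = 0.001525, n = 36.
Discount factor = (1+0.001525)^(−36) = 0.946619; PV = 508,000 × 0.946619 = 480,882.6485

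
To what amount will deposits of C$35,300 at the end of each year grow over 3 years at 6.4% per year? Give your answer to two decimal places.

C$112,822.19

FV = PMT · [(1+i)^n − 1] / i = 35300 · 3.196096 = 112,822.1888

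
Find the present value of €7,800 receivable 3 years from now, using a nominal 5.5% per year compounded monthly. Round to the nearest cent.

€6,616.06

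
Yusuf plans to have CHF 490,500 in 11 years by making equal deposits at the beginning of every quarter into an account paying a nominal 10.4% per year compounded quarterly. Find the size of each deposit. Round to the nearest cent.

With 4 periods per year: i = 0.026, n = 44.
PMT = 490500 / ( [(1+0.026)^44 − 1] / 0.026 × (1+i) ) = 490500 / 82.622219 = 5,936.6597

CHF 5,936.66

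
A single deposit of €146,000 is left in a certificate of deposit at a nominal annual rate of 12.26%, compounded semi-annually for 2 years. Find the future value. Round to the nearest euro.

€185,228

With 2 periods per year: i = 0.0613, n = 4.
146,000 × (1+0.0613)^4 = 146,000 × 1.268682 = 185,227.5203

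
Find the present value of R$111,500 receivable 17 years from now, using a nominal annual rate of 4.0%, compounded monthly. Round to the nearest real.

R$56,552

i = 0.04/12 = 0.00333333 per month; n = 17·12 = 204.
PV = FV·(1+i)^(−n) = 111,500 × 0.507190 = 56,551.7084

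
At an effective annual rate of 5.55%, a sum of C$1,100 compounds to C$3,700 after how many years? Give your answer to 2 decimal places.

22.46 years

(1+i)^n = 3700/1100 = 3.36364, so n = ln 3.36364 / ln 1.0555 = 22.4573 years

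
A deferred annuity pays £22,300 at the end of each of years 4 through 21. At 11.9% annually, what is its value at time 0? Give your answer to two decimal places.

PV at t=3 (ordinary 18-year annuity): 22300 × a(18|0.119) = 22300 × 7.292879 = 162,631.2118
PV₀ = 162,631.2118 / (1+0.119)^3 = 162,631.2118 / 1.401168 = 116,068.3040

£116,068.30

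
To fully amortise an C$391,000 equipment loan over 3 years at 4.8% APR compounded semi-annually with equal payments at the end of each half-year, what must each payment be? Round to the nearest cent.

Periodic rate i = 0.048/2 = 0.024; n = 3 × 2 = 6 periods.
Annuity-PV factor = 5.526594; PMT = 391000 / 5.526594 = 70,748.8160

C$70,748.82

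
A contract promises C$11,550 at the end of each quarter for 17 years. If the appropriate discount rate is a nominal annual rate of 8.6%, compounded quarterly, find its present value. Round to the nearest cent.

C$410,754.80

i = 0.086/4 = 0.0215 per quarter; n = 17·4 = 68.
PV = 11550 × [1 − (1+0.0215)^(−68)] / 0.0215 = 11550 × 35.563186 = 410,754.7995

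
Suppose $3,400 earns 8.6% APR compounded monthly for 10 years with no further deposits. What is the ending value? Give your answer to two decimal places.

$8,010.14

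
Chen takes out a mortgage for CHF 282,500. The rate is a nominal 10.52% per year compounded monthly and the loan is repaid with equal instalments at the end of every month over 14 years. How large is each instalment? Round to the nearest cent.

With 12 periods per year: i = 0.00876667, n = 168.
PMT = 282500 / ( [1 − (1+0.00876667)^(−168)] / 0.00876667 ) = 282500 / 87.746130 = 3,219.5152

CHF 3,219.52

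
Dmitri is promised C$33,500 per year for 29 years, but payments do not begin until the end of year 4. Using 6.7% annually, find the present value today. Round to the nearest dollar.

C$348,838

PV at t=3 (ordinary 29-year annuity): 33500 × a(29|0.067) = 33500 × 12.649453 = 423,756.6727
Discount back 3 years: 423,756.6727 × (1+0.067)^(−3) = 423,756.6727 × 0.823203 = 348,837.6014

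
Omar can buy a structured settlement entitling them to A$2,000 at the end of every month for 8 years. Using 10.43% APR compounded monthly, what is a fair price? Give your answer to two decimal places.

A$129,847.85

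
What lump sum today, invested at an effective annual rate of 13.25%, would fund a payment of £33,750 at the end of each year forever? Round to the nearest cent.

PV = C/r = 33750/0.1325 = 254,716.9811

£254,716.98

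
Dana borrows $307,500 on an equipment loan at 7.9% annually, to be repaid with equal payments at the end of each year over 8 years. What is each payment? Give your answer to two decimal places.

$53,306.65

PMT = 307500 / ( [1 − (1+0.079)^(−8)] / 0.079 ) = 307500 / 5.768511 = 53,306.6472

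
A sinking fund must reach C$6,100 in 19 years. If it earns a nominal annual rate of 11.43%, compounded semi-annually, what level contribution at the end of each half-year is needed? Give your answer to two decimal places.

C$47.99

Periodic rate i = 0.1143/2 = 0.05715; n = 19 × 2 = 38 periods.
PMT = 6100 / ( [(1+0.05715)^38 − 1] / 0.05715 ) = 6100 / 127.104454 = 47.9920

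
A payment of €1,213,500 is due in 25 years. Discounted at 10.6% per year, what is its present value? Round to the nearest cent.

€97,760.09

PV = FV·(1+i)^(−n) = 1,213,500 × 0.080560 = 97,760.0931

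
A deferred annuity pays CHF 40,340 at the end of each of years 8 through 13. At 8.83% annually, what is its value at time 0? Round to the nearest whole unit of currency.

Value one period before first payment (t=7): 40340 × [1 − (1+0.0883)^(−6)] / 0.0883 = 40340 × 4.508747 = 181,882.8441
Discount back 7 years: 181,882.8441 × (1+0.0883)^(−7) = 181,882.8441 × 0.553044 = 100,589.1950

CHF 100,589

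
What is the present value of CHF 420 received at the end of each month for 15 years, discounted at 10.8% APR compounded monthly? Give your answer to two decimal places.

CHF 37,364.23

With 12 periods per year: i = 0.009, n = 180.
Annuity factor a(180|0.009) = 88.962445; PV = 420 × 88.962445 = 37,364.2271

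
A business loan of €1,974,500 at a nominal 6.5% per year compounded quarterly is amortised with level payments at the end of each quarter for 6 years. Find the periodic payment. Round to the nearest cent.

i = 0.065/4 = 0.01625 per quarter; n = 6·4 = 24.
Annuity-PV factor = 19.742605; PMT = 1.9745e+06 / 19.742605 = 100,012.1304

€100,012.13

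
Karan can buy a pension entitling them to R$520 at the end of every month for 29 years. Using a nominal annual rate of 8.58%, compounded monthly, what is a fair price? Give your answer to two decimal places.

R$66,632.88

With 12 periods per year: i = 0.00715, n = 348.
Annuity factor a(348|0.00715) = 128.140148; PV = 520 × 128.140148 = 66,632.8771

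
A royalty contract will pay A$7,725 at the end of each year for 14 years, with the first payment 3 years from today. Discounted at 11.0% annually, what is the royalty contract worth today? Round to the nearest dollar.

A$43,775

Value one period before first payment (t=2): 7725 × [1 − (1+0.11)^(−14)] / 0.11 = 7725 × 6.981865 = 53,934.9089
PV₀ = 53,934.9089 / (1+0.11)^2 = 53,934.9089 / 1.232100 = 43,774.7820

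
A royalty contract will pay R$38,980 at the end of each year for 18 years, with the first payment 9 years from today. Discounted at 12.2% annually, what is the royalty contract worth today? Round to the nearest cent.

PV at t=8 (ordinary 18-year annuity): 38980 × a(18|0.122) = 38980 × 7.164510 = 279,272.5877
Discount back 8 years: 279,272.5877 × (1+0.122)^(−8) = 279,272.5877 × 0.398160 = 111,195.0498

R$111,195.05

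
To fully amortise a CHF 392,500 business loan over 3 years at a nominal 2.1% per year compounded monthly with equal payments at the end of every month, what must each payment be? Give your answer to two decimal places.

Periodic rate i = 0.021/12 = 0.00175; n = 3 × 12 = 36 periods.
Annuity-PV factor = 34.859901; PMT = 392500 / 34.859901 = 11,259.3551

CHF 11,259.36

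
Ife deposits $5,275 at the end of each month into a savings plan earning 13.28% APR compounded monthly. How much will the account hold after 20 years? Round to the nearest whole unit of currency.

i = 0.1328/12 = 0.0110667 per month; n = 20·12 = 240.
Accumulation factor s(240|0.0110667) = 1177.679840; FV = 5275 × 1177.679840 = 6,212,261.1551

$6,212,261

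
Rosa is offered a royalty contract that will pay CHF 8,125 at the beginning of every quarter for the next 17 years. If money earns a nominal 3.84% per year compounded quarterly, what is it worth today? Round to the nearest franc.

Periodic rate i = 0.0384/4 = 0.0096; n = 17 × 4 = 68 periods.
PV = 8125 × [1 − (1+0.0096)^(−68)] / 0.0096 × (1+i) = 8125 × 50.247636 = 408,262.0462
(annuity-due: payments at period start, so ×(1+i).)

CHF 408,262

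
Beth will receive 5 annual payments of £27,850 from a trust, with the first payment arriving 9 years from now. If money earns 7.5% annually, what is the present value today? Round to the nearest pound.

Value one period before first payment (t=8): 27850 × [1 − (1+0.075)^(−5)] / 0.075 = 27850 × 4.045885 = 112,677.8945
Discount back 8 years: 112,677.8945 × (1+0.075)^(−8) = 112,677.8945 × 0.560702 = 63,178.7471

£63,179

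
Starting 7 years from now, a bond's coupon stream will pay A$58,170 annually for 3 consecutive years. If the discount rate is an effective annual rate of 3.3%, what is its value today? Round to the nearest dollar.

Value one period before first payment (t=6): 58170 × [1 − (1+0.033)^(−3)] / 0.033 = 58170 × 2.812375 = 163,595.8420
Discount back 6 years: 163,595.8420 × (1+0.033)^(−6) = 163,595.8420 × 0.822997 = 134,638.8310

A$134,639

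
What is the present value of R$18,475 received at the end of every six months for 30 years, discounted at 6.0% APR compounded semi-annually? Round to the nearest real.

Periodic rate i = 0.06/2 = 0.03; n = 30 × 2 = 60 periods.
Annuity factor a(60|0.03) = 27.675564; PV = 18475 × 27.675564 = 511,306.0387

R$511,306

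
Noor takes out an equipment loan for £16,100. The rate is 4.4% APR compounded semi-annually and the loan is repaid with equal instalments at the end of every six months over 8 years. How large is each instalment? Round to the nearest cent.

With 2 periods per year: i = 0.022, n = 16.
Annuity-PV factor = 13.365043; PMT = 16100 / 13.365043 = 1,204.6351

£1,204.64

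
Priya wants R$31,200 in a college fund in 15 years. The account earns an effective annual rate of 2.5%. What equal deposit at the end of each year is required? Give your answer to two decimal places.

R$1,739.91

FV-annuity factor = 17.931927; PMT = 31200 / 17.931927 = 1,739.9134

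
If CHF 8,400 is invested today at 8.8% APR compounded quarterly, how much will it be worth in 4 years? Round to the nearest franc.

CHF 11,899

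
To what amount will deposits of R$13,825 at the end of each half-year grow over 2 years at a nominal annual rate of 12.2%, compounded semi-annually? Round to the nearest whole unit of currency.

Periodic rate i = 0.122/2 = 0.061; n = 2 × 2 = 4 periods.
FV = 13825 × [(1+0.061)^4 − 1] / 0.061 = 13825 × 4.381111 = 60,568.8593

R$60,569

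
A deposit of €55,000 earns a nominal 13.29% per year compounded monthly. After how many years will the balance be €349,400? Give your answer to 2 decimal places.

13.99 years

Periodic rate i = 0.1329/12 = 0.011075.
n = ln(349400/55000) / ln(1+0.011075) = ln(6.35273) / 0.011014 = 167.8649 months
= 167.8649/12 years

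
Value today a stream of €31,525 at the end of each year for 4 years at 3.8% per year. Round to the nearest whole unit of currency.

PV = 31525 × [1 − (1+0.038)^(−4)] / 0.038 = 31525 × 3.647070 = 114,973.8797

€114,974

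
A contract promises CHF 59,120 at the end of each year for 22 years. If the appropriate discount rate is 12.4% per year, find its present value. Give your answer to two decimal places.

Annuity factor a(22|0.124) = 7.448319; PV = 59120 × 7.448319 = 440,344.6363

CHF 440,344.64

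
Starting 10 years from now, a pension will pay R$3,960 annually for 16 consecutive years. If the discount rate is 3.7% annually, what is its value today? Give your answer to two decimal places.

R$34,022.08

Value one period before first payment (t=9): 3960 × [1 − (1+0.037)^(−16)] / 0.037 = 3960 × 11.914462 = 47,181.2707
Discount back 9 years: 47,181.2707 × (1+0.037)^(−9) = 47,181.2707 × 0.721093 = 34,022.0772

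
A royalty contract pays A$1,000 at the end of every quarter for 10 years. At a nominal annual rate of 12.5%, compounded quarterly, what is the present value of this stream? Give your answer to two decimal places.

A$22,654.74

Periodic rate i = 0.125/4 = 0.03125; n = 10 × 4 = 40 periods.
PV = PMT · [1 − (1+i)^(−n)] / i = 1000 · 22.654737 = 22,654.7373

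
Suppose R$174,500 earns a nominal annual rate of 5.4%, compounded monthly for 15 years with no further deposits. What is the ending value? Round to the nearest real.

i = 0.054/12 = 0.0045 per month; n = 15·12 = 180.
174,500 × (1+0.0045)^180 = 174,500 × 2.243827 = 391,547.8346

R$391,548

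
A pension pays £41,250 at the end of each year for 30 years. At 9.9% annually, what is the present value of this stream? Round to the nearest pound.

Annuity factor a(30|0.099) = 9.506124; PV = 41250 × 9.506124 = 392,127.6031

£392,128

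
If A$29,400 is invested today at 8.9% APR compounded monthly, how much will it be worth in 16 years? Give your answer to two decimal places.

i = 0.089/12 = 0.00741667 per month; n = 16·12 = 192.
29,400 × (1+0.00741667)^192 = 29,400 × 4.131933 = 121,478.8257

A$121,478.83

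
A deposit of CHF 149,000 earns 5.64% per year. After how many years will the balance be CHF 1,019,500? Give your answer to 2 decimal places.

35.05 years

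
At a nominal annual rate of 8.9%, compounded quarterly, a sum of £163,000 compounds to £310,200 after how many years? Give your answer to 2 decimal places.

Periodic rate i = 0.089/4 = 0.02225.
(1+i)^n = 310200/163000 = 1.90307, so n = ln 1.90307 / ln 1.02225 = 29.2404 quarters
= 29.2404/4 years

7.31 years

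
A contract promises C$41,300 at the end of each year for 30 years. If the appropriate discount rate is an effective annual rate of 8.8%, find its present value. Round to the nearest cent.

Annuity factor a(30|0.088) = 10.458632; PV = 41300 × 10.458632 = 431,941.5194

C$431,941.52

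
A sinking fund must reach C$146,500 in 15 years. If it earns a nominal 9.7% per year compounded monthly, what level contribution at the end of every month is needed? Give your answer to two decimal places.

C$363.31

i = 0.097/12 = 0.00808333 per month; n = 15·12 = 180.
FV-annuity factor = 403.236635; PMT = 146500 / 403.236635 = 363.3102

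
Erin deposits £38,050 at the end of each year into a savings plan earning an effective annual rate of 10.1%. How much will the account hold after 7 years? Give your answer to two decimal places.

£362,097.32

Accumulation factor s(7|0.101) = 9.516355; FV = 38050 × 9.516355 = 362,097.3243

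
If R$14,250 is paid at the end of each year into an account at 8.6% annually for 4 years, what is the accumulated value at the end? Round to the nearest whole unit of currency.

Accumulation factor s(4|0.086) = 4.546220; FV = 14250 × 4.546220 = 64,783.6358

R$64,784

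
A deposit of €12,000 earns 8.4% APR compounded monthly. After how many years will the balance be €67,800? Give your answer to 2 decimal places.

20.69 years

Periodic rate i = 0.084/12 = 0.007.
(1+i)^n = 67800/12000 = 5.65000, so n = ln 5.65000 / ln 1.007 = 248.2442 months
= 248.2442/12 years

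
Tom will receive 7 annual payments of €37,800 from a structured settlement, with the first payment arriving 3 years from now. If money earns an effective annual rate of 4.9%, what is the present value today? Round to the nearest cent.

Value one period before first payment (t=2): 37800 × [1 − (1+0.049)^(−7)] / 0.049 = 37800 × 5.807402 = 219,519.7922
Discount back 2 years: 219,519.7922 × (1+0.049)^(−2) = 219,519.7922 × 0.908760 = 199,490.7240

€199,490.72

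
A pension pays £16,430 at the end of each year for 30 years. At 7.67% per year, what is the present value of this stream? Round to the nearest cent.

£190,876.59

Annuity factor a(30|0.0767) = 11.617565; PV = 16430 × 11.617565 = 190,876.5885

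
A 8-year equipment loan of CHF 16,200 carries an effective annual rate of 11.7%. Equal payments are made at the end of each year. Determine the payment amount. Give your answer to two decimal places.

CHF 3,227.00

Annuity-PV factor = 5.020144; PMT = 16200 / 5.020144 = 3,226.9989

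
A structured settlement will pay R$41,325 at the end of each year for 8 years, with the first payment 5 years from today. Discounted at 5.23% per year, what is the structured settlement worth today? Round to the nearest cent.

PV at t=4 (ordinary 8-year annuity): 41325 × a(8|0.0523) = 41325 × 6.403544 = 264,626.4761
PV₀ = 264,626.4761 / (1+0.0523)^4 = 264,626.4761 / 1.226191 = 215,811.7130

R$215,811.71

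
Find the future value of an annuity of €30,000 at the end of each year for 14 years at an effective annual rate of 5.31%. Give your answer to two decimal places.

FV = PMT · [(1+i)^n − 1] / i = 30000 · 20.025574 = 600,767.2117

€600,767.21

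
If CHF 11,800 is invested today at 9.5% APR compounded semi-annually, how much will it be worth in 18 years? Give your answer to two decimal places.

CHF 62,723.05

Periodic rate i = 0.095/2 = 0.0475; n = 18 × 2 = 36 periods.
FV = 11,800 × (1 + 0.0475)^36 = 62,723.0468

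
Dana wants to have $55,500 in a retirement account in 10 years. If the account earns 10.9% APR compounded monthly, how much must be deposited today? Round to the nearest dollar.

$18,752

Periodic rate i = 0.109/12 = 0.00908333; n = 10 × 12 = 120 periods.
PV = 55,500 / (1 + 0.00908333)^120 = 55,500 / 2.959675 = 18,752.0609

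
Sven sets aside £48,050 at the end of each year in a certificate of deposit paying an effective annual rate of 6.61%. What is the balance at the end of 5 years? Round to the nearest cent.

£274,180.76

FV = PMT · [(1+i)^n − 1] / i = 48050 · 5.706155 = 274,180.7580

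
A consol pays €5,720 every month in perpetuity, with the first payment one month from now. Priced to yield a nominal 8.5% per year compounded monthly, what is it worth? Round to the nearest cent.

€807,529.41

Periodic rate i = 0.085/12 = 0.00708333.
PV = PMT / i = 5720 / 0.00708333 = 807,529.4118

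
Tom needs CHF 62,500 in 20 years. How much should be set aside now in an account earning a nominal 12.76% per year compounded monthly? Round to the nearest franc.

CHF 4,936

With 12 periods per year: i = 0.0106333, n = 240.
PV = 62,500 / (1 + 0.0106333)^240 = 62,500 / 12.661011 = 4,936.4145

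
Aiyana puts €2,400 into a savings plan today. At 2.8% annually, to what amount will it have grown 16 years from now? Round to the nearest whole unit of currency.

€3,733

FV = 2,400 × (1 + 0.028)^16 = 3,733.3704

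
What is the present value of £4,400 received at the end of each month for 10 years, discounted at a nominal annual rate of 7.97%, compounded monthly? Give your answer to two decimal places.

Periodic rate i = 0.0797/12 = 0.00664167; n = 10 × 12 = 120 periods.
PV = PMT · [1 − (1+i)^(−n)] / i = 4400 · 82.529270 = 363,128.7872

£363,128.79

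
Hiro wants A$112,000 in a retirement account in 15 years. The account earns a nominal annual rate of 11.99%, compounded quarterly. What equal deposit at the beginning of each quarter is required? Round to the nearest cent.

With 4 periods per year: i = 0.029975, n = 60.
PMT = 112000 / ( [(1+0.029975)^60 − 1] / 0.029975 × (1+i) ) = 112000 / 167.786423 = 667.5153

A$667.52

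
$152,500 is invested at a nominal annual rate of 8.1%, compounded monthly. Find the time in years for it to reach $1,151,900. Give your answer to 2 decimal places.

25.05 years

Periodic rate i = 0.081/12 = 0.00675.
(1+i)^n = 1.1519e+06/152500 = 7.55344, so n = ln 7.55344 / ln 1.00675 = 300.5659 months
= 300.5659/12 years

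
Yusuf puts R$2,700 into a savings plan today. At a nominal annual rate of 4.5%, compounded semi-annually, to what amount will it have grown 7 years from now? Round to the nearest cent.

R$3,686.81

With 2 periods per year: i = 0.0225, n = 14.
FV = 2,700 × (1 + 0.0225)^14 = 3,686.8053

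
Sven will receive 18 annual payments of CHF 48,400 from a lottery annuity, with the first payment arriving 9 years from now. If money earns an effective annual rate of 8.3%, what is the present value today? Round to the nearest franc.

Value one period before first payment (t=8): 48400 × [1 − (1+0.083)^(−18)] / 0.083 = 48400 × 9.179991 = 444,311.5680
PV₀ = 444,311.5680 / (1+0.083)^8 = 444,311.5680 / 1.892464 = 234,779.3887

CHF 234,779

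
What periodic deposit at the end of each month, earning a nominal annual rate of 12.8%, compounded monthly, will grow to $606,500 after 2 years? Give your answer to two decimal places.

Periodic rate i = 0.128/12 = 0.0106667; n = 2 × 12 = 24 periods.
PMT = 606500 / ( [(1+0.0106667)^24 − 1] / 0.0106667 ) = 606500 / 27.187752 = 22,307.8395

$22,307.84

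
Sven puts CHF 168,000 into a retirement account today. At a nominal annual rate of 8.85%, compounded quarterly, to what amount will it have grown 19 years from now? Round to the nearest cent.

CHF 886,368.06

i = 0.0885/4 = 0.022125 per quarter; n = 19·4 = 76.
FV = 168,000 × (1 + 0.022125)^76 = 886,368.0631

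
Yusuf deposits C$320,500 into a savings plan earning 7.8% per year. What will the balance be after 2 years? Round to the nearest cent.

FV = 320,500 × (1 + 0.078)^2 = 372,447.9220

C$372,447.92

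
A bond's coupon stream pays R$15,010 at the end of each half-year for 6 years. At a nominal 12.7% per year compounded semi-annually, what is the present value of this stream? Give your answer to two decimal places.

i = 0.127/2 = 0.0635 per half-year; n = 6·2 = 12.
PV = PMT · [1 − (1+i)^(−n)] / i = 15010 · 8.225286 = 123,461.5495

R$123,461.55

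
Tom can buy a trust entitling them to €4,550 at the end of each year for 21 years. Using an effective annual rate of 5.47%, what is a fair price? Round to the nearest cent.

Annuity factor a(21|0.0547) = 12.306991; PV = 4550 × 12.306991 = 55,996.8093

€55,996.81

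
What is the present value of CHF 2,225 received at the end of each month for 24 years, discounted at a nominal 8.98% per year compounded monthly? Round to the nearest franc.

Periodic rate i = 0.0898/12 = 0.00748333; n = 24 × 12 = 288 periods.
PV = PMT · [1 − (1+i)^(−n)] / i = 2225 · 118.020457 = 262,595.5175

CHF 262,596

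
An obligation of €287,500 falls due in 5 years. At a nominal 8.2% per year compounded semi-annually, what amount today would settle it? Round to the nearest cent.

€192,366.99

Periodic rate i = 0.082/2 = 0.041; n = 5 × 2 = 10 periods.
PV = FV·(1+i)^(−n) = 287,500 × 0.669103 = 192,366.9919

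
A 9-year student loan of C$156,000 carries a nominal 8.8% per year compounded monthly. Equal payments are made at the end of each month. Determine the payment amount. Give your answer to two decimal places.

With 12 periods per year: i = 0.00733333, n = 108.
Annuity-PV factor = 74.420612; PMT = 156000 / 74.420612 = 2,096.1934

C$2,096.19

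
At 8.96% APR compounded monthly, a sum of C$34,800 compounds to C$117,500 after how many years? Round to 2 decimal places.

13.63 years

Periodic rate i = 0.0896/12 = 0.00746667.
(1+i)^n = 117500/34800 = 3.37644, so n = ln 3.37644 / ln 1.00747 = 163.5747 months
= 163.5747/12 years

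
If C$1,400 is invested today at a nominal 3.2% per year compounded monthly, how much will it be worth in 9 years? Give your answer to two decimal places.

i = 0.032/12 = 0.00266667 per month; n = 9·12 = 108.
FV = PV·(1+i)^n = 1,400 × 1.333246 = 1,866.5446

C$1,866.54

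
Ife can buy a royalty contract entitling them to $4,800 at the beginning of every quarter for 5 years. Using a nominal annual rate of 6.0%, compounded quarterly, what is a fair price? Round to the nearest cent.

$83,645.61

With 4 periods per year: i = 0.015, n = 20.
PV = PMT · [1 − (1+i)^(−n)] / i × (1+i) = 4800 · 17.426168 = 83,645.6082
(annuity-due: payments at period start, so ×(1+i).)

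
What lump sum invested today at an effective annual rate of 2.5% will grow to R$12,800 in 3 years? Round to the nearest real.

Discount factor = (1+0.025)^(−3) = 0.928599; PV = 12,800 × 0.928599 = 11,886.0725

R$11,886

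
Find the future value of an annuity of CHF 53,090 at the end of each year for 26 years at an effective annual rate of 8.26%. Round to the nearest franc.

FV = PMT · [(1+i)^n − 1] / i = 53090 · 83.214452 = 4,417,855.2822

CHF 4,417,855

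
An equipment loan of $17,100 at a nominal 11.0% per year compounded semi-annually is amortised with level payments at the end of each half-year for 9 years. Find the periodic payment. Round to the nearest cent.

With 2 periods per year: i = 0.055, n = 18.
Annuity-PV factor = 11.246074; PMT = 17100 / 11.246074 = 1,520.5306

$1,520.53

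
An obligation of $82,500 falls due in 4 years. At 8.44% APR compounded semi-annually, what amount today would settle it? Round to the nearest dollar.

i = 0.0844/2 = 0.0422 per half-year; n = 4·2 = 8.
PV = 82,500 / (1 + 0.0422)^8 = 82,500 / 1.391902 = 59,271.4290

$59,271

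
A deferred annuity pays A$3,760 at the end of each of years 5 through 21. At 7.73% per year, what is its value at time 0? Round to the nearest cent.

A$25,928.37

Value one period before first payment (t=4): 3760 × [1 − (1+0.0773)^(−17)] / 0.0773 = 3760 × 9.288254 = 34,923.8348
PV₀ = 34,923.8348 / (1+0.0773)^4 = 34,923.8348 / 1.346935 = 25,928.3742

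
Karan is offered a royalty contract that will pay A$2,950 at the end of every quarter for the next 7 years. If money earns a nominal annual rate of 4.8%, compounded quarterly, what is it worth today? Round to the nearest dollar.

A$69,803

With 4 periods per year: i = 0.012, n = 28.
PV = 2950 × [1 − (1+0.012)^(−28)] / 0.012 = 2950 × 23.662184 = 69,803.4424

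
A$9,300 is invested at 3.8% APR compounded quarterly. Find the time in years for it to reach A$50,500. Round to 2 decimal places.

44.74 years

Periodic rate i = 0.038/4 = 0.0095.
(1+i)^n = 50500/9300 = 5.43011, so n = ln 5.43011 / ln 1.0095 = 178.9456 quarters
= 178.9456/4 years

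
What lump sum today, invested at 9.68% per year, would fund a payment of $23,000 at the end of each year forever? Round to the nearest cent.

PV = PMT / i = 23000 / 0.0968 = 237,603.3058

$237,603.31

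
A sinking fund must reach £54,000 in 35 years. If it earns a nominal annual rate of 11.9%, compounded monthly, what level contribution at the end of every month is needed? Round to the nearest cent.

Periodic rate i = 0.119/12 = 0.00991667; n = 35 × 12 = 420 periods.
PMT = 54000 / ( [(1+0.00991667)^420 − 1] / 0.00991667 ) = 54000 / 6260.678884 = 8.6253

£8.63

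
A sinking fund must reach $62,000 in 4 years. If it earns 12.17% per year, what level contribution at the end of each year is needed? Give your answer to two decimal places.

PMT = 62000 / ( [(1+0.1217)^4 − 1] / 0.1217 ) = 62000 / 4.791246 = 12,940.2664

$12,940.27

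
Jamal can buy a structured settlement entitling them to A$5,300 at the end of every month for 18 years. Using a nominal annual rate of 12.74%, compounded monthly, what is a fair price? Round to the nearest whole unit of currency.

A$448,210

i = 0.1274/12 = 0.0106167 per month; n = 18·12 = 216.
PV = PMT · [1 − (1+i)^(−n)] / i = 5300 · 84.567929 = 448,210.0232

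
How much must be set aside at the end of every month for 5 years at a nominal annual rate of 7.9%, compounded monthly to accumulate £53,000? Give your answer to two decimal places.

With 12 periods per year: i = 0.00658333, n = 60.
FV-annuity factor = 73.285649; PMT = 53000 / 73.285649 = 723.1975

£723.20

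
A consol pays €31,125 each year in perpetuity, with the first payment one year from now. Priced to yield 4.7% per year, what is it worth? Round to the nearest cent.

€662,234.04

PV = PMT / i = 31125 / 0.047 = 662,234.0426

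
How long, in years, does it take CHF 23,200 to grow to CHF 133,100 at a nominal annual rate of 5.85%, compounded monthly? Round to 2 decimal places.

Periodic rate i = 0.0585/12 = 0.004875.
(1+i)^n = 133100/23200 = 5.73707, so n = ln 5.73707 / ln 1.00487 = 359.2212 months
= 359.2212/12 years

29.94 years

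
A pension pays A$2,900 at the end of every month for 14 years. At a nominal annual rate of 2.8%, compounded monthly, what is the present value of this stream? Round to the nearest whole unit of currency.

i = 0.028/12 = 0.00233333 per month; n = 14·12 = 168.
Annuity factor a(168|0.00233333) = 138.851689; PV = 2900 × 138.851689 = 402,669.8970

A$402,670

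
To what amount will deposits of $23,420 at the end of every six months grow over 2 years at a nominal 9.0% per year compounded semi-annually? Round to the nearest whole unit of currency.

$100,195

With 2 periods per year: i = 0.045, n = 4.
FV = 23420 × [(1+0.045)^4 − 1] / 0.045 = 23420 × 4.278191 = 100,195.2361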